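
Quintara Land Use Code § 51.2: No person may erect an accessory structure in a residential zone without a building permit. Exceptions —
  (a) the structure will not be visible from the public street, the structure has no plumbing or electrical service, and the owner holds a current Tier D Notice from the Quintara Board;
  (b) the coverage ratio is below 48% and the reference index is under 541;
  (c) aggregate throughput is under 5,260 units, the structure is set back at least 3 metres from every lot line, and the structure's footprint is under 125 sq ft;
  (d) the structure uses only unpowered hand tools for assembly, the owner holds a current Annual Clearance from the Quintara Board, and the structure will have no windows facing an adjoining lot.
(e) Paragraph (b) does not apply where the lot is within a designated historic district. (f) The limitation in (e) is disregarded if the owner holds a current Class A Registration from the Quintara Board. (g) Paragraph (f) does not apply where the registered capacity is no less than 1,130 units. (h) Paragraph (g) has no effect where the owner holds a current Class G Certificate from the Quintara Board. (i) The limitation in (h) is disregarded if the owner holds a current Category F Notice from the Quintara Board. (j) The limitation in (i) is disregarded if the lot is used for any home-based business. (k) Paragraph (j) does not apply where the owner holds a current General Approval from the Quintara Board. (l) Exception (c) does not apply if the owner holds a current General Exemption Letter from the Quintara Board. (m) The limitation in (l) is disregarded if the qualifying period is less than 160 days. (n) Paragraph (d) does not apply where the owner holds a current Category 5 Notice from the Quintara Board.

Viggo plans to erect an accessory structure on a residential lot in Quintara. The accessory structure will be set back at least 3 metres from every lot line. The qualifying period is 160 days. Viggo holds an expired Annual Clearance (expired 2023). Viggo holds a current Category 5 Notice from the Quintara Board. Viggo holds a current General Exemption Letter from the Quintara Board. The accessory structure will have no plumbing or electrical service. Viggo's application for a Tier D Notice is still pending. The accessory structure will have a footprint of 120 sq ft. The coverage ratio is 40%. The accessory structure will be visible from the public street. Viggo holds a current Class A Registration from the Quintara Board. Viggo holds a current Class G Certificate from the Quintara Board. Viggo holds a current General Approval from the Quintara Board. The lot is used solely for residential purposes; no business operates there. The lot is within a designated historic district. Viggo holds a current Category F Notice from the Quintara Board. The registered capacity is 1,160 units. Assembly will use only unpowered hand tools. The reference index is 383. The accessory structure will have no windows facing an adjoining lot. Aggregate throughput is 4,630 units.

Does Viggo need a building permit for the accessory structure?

Exception (a) does not apply: the structure will be visible from the street.
Exception (b) is satisfied on its face — the coverage ratio is 40%, below the 48% limit; the reference index is 383, under the 541 limit. But: (e) is triggered — the lot is in a historic district. (f) would limit (e) — a current Class A Registration is held — but (g) sets (f) aside: (g) operates against (f): the registered capacity is 1,160 units, meeting the 1,130 units threshold. (h) is triggered (a current Class G Certificate is held), but is overridden by (i): (i) operates against (h): a current Category F Notice is held. (j), which would lift (i), does not operate here — the lot is solely residential. So (b) is unavailable.
Exception (c) is satisfied on its face — aggregate throughput is 4,630 units, under the 5,260 units limit; the setback is at least 3 m on every side; the structure's footprint is 120 sq ft, under the 125 sq ft limit. But applying paragraphs (l)–(m): (l) applies — a current General Exemption Letter is held. (m) does not operate here (the qualifying period is 160 days, not less than 160 days), so (l) stands. (c) is therefore removed.
Exception (d) fails — no current Annual Clearance is held.
No exception applies. The general rule governs.

Yes — Viggo must obtain a building permit.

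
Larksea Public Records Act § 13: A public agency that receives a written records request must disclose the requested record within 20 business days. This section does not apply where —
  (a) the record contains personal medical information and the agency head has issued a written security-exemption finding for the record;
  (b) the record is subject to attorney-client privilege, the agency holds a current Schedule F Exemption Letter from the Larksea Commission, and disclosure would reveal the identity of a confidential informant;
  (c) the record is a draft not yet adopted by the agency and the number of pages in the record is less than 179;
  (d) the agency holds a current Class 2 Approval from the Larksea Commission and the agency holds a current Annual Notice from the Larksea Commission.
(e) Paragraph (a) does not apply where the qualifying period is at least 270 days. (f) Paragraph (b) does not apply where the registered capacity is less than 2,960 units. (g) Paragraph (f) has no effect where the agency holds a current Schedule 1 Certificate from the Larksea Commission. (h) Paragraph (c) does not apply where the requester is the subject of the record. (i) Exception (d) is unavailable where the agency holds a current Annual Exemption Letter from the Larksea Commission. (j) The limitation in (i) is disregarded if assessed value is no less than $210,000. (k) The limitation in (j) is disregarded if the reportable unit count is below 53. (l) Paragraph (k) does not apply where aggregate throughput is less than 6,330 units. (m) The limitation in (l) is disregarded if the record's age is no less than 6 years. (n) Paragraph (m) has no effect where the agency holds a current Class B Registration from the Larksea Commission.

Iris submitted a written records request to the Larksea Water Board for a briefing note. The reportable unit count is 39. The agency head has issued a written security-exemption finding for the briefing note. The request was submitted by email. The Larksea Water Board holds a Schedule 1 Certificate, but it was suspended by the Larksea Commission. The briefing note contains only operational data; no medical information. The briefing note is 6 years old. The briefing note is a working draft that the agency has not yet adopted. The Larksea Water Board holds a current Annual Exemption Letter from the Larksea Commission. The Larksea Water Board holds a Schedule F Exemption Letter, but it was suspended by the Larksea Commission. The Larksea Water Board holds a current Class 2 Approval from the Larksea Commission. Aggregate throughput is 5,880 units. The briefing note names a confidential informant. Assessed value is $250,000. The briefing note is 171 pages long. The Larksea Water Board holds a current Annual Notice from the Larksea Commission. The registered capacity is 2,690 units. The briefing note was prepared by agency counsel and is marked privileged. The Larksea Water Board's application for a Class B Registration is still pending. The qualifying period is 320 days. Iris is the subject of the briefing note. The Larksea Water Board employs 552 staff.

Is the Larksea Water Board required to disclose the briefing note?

Yes — the Larksea Water Board must disclose the briefing note.

Exception (a) fails — the briefing note contains only operational data.
Exception (b) does not apply: the Schedule F Exemption Letter is not current.
Exception (c)'s conditions are all satisfied: the briefing note is an unadopted draft; the number of pages in the record is 171, less than the 179 limit. But applying paragraph (h): (h) is engaged — Iris is the subject of the briefing note. So (c) is unavailable.
Exception (d): a current Class 2 Approval is held; a current Annual Notice is held — every condition holds. Turning to paragraphs (i)–(n): (i) operates against (d): a current Annual Exemption Letter is held. (j) is triggered (assessed value is $250,000, meeting the $210,000 threshold), but is set aside by (k): (k) operates — the reportable unit count is 39, below the 53 limit. (l) operates (aggregate throughput is 5,880 units, less than the 6,330 units limit), but yields to (m): (m) operates — the record's age is 6 years, meeting the 6 years threshold. (n) is inapplicable (there is no Class B Registration in force), so (m) stands. So (d) is unavailable.
No exception displaces § 13.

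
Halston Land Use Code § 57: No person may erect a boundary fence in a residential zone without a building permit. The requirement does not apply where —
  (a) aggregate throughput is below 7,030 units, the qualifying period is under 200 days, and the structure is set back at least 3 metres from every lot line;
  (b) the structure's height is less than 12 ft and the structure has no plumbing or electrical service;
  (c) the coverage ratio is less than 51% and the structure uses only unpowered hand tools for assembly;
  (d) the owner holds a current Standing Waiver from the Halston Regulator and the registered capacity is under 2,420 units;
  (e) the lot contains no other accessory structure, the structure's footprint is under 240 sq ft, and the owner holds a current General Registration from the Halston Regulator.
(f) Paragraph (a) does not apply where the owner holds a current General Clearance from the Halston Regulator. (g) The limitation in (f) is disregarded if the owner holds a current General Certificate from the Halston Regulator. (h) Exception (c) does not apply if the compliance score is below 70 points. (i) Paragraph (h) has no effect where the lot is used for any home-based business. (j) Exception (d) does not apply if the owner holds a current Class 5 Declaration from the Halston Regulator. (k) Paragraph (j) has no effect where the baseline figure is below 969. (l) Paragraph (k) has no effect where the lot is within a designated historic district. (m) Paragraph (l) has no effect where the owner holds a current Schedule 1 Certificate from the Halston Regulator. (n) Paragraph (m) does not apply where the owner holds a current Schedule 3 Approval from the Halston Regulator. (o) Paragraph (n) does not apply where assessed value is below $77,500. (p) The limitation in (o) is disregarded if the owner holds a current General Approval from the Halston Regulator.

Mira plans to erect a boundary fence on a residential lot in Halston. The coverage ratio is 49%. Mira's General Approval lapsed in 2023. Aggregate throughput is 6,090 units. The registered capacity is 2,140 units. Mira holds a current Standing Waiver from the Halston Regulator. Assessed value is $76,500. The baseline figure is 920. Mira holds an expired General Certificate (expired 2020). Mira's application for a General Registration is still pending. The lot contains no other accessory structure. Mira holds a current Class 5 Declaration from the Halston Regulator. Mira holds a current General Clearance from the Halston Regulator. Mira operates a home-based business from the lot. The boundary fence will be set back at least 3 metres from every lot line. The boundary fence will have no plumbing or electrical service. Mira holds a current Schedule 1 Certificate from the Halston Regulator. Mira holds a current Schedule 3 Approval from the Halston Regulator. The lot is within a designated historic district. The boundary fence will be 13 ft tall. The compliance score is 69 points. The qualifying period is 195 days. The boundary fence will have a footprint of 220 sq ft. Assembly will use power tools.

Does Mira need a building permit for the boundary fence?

No — exception (d) applies; Mira does not need a building permit.

All of (a)'s requirements are met (aggregate throughput is 6,090 units, below the 7,030 units limit; the qualifying period is 195 days, under the 200 days limit; the setback is at least 3 m on every side). However, paragraphs (f)–(g) must be considered: (f) operates — a current General Clearance is held. (g) does not operate here (the General Certificate is not current), so (f) stands. Exception (a) does not apply.
Exception (b) does not apply: the structure's height is 13 ft, not less than 12 ft.
Exception (c) requires that the structure uses only unpowered hand tools for assembly; but assembly uses power tools, so (c) is unavailable.
All of (d)'s requirements are met (a current Standing Waiver is held; the registered capacity is 2,140 units, under the 2,420 units limit). As to paragraphs (j)–(p): (j) operates (a current Class 5 Declaration is held), but is displaced by (k): (k) operates against (j): the baseline figure is 920, below the 969 limit. (l) is triggered (the lot is in a historic district), but is itself disapplied by (m): (m) operates against (l): a current Schedule 1 Certificate is held. (n) would limit (m) — a current Schedule 3 Approval is held — but (o) sets (n) aside: (o) operates against (n): assessed value is $76,500, below the $77,500 limit. (p), which would lift (o), does not operate here — there is no General Approval in force. Exception (d) stands.
Exception (e) requires that the owner holds a current General Registration from the Halston Regulator; but no current General Registration is held, so (e) is unavailable.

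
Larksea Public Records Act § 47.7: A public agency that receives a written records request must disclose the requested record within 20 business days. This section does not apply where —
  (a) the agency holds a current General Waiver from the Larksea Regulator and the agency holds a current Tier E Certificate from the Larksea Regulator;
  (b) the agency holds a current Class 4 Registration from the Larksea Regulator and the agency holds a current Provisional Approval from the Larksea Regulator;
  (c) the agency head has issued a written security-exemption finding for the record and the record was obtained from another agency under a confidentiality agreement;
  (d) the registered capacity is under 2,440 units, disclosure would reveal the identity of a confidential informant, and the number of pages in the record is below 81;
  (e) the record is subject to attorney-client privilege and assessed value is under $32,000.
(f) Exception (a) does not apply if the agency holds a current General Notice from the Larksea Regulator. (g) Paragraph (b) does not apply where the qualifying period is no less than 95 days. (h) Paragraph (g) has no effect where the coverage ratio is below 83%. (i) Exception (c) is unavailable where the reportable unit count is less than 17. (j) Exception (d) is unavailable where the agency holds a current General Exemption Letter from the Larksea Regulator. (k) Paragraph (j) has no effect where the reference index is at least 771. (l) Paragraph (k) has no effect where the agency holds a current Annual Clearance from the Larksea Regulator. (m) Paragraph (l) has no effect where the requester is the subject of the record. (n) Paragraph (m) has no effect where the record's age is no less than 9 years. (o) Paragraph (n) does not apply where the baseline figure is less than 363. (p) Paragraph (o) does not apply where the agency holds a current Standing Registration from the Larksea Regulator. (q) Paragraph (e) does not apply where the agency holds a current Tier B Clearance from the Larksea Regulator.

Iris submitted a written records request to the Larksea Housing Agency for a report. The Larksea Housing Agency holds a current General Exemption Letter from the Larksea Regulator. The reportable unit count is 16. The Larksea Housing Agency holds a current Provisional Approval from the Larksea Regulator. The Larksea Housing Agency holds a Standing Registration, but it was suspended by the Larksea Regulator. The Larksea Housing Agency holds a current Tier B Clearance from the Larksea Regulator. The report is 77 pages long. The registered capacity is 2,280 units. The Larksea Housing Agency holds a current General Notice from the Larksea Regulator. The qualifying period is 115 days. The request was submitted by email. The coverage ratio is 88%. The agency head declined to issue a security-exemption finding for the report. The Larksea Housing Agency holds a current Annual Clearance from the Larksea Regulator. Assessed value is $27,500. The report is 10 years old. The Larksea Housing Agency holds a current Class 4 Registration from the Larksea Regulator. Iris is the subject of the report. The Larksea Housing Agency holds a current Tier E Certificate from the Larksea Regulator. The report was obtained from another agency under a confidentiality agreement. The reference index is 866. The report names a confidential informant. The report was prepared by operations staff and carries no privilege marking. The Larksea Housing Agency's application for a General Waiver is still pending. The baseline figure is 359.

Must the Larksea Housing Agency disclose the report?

No — exception (d) applies; the Larksea Housing Agency is not required to disclose the report.

Exception (a) fails — the General Waiver is not current.
Exception (b): a current Class 4 Registration is held; a current Provisional Approval is held — every condition holds. But applying paragraphs (g)–(h): (g) is triggered — the qualifying period is 115 days, meeting the 95 days threshold. (h), which would lift (g), is inapplicable — the coverage ratio is 88%, not below 83%. Exception (b) does not apply.
Exception (c) does not apply: the agency head declined to issue a security-exemption finding.
Exception (d)'s conditions are all satisfied: the registered capacity is 2,280 units, under the 2,440 units limit; the report names a confidential informant; the number of pages in the record is 77, below the 81 limit. Considering the limiting provisions: (j) would limit (d) — a current General Exemption Letter is held — but (k) sets (j) aside: (k) operates against (j): the reference index is 866, meeting the 771 threshold. (l) would limit (k) — a current Annual Clearance is held — but (m) sets (l) aside: (m) operates against (l): Iris is the subject of the report. (n) would limit (m) — the record's age is 10 years, meeting the 9 years threshold — but (o) sets (n) aside: (o) operates — the baseline figure is 359, less than the 363 limit. (p), which would lift (o), does not operate here — no current Standing Registration is held. Exception (d) stands.
Exception (e) requires that the record is subject to attorney-client privilege; but the report carries no privilege marking, so (e) is unavailable.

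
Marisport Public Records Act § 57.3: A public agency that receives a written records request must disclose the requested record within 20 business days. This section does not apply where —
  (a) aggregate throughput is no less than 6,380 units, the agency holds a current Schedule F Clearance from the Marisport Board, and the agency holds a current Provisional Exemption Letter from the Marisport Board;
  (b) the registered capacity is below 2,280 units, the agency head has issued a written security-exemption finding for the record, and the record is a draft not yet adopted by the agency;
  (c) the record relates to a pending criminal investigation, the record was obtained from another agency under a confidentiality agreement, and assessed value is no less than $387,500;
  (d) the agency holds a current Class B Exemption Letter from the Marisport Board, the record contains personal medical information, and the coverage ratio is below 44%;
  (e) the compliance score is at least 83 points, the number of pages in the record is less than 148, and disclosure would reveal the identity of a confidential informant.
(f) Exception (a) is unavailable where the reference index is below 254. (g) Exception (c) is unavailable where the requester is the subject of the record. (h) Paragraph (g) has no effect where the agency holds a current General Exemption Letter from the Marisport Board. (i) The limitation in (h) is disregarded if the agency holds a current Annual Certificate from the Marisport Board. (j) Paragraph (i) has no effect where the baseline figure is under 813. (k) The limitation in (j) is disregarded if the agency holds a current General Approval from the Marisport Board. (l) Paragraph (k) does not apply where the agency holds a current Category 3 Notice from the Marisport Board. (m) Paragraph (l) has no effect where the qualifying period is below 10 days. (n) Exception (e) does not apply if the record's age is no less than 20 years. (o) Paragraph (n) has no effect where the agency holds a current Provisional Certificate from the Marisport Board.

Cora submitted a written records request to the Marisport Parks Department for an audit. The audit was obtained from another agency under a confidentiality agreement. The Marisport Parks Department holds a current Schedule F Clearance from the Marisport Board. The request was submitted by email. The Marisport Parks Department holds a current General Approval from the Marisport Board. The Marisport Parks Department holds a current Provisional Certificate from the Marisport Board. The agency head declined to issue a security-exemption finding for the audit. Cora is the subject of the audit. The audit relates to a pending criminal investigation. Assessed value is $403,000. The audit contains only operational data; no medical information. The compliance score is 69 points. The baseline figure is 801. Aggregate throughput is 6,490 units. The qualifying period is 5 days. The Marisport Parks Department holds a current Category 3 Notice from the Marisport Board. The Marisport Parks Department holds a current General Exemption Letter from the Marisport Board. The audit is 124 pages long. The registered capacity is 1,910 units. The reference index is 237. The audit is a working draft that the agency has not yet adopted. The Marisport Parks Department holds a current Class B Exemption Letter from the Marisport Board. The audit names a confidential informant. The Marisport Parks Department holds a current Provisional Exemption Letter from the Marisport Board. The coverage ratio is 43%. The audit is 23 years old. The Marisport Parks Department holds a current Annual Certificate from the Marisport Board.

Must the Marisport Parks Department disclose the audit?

All of (a)'s requirements are met (aggregate throughput is 6,490 units, meeting the 6,380 units threshold; a current Schedule F Clearance is held; a current Provisional Exemption Letter is held). But applying paragraph (f): (f) operates against (a): the reference index is 237, below the 254 limit. (a) is therefore removed.
Exception (b) requires that the agency head has issued a written security-exemption finding for the record; but the agency head declined to issue a security-exemption finding, so (b) is unavailable.
Exception (c) is satisfied on its face — the audit relates to a pending investigation; the audit was obtained under a confidentiality agreement; assessed value is $403,000, meeting the $387,500 threshold. But applying paragraphs (g)–(m): (g) is triggered — Cora is the subject of the audit. (h) would limit (g) — a current General Exemption Letter is held — but (i) sets (h) aside: (i) operates against (h): a current Annual Certificate is held. (j) would limit (i) — the baseline figure is 801, under the 813 limit — but (k) sets (j) aside: (k) operates against (j): a current General Approval is held. (l) would limit (k) — a current Category 3 Notice is held — but (m) sets (l) aside: (m) applies — the qualifying period is 5 days, below the 10 days limit. Exception (c) does not apply.
Exception (d) fails — the audit contains only operational data.
Exception (e) fails — the compliance score is 69 points, short of 83 points.
No exception applies. The general rule governs.

Yes — the Marisport Parks Department must disclose the audit.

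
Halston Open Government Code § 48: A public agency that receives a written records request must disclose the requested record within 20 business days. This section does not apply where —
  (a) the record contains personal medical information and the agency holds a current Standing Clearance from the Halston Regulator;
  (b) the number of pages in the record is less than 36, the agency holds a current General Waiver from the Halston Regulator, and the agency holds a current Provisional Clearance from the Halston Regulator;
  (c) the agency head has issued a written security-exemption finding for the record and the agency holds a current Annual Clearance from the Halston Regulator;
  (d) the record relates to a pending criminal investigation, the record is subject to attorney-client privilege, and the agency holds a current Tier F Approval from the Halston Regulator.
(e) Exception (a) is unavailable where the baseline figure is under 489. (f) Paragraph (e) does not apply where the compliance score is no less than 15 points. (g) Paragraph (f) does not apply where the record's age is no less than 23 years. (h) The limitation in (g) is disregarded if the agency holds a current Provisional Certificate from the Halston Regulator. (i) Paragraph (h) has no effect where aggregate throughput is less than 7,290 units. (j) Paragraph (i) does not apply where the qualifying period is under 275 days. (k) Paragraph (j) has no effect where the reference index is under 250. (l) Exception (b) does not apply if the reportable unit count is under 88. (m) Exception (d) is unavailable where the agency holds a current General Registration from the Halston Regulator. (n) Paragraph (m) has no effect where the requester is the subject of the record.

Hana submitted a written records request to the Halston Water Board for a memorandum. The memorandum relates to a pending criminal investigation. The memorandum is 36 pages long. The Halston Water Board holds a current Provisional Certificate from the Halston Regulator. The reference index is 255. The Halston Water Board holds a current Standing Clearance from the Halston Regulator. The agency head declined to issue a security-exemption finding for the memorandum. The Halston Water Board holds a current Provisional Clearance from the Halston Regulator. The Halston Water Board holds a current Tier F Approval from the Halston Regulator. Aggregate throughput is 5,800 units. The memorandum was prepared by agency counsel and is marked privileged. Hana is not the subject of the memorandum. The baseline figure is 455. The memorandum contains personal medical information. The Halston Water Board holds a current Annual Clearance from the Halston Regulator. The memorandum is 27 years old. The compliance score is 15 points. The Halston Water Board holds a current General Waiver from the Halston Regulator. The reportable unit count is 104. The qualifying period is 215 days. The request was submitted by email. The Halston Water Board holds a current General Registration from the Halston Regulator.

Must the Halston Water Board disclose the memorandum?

No — exception (a) applies; the Halston Water Board is not required to disclose the memorandum.

Exception (a): the memorandum contains personal medical information; a current Standing Clearance is held — every condition holds. Under paragraphs (e)–(k): (e) is triggered (the baseline figure is 455, under the 489 limit), but is itself disapplied by (f): (f) applies — the compliance score is 15 points, meeting the 15 points threshold. (g) operates (the record's age is 27 years, meeting the 23 years threshold), but yields to (h): (h) operates — a current Provisional Certificate is held. (i) is engaged (aggregate throughput is 5,800 units, less than the 7,290 units limit), but is itself disapplied by (j): (j) is triggered — the qualifying period is 215 days, under the 275 days limit. (k) is not engaged (the reference index is 255, not under 250), so (j) stands. (a) remains available.
Exception (b) fails — the number of pages in the record is 36, not less than 36.
Exception (c) does not apply: the agency head declined to issue a security-exemption finding.
Exception (d)'s conditions are all satisfied: the memorandum relates to a pending investigation; the memorandum is privileged; a current Tier F Approval is held. Turning to paragraphs (m)–(n): (m) operates against (d): a current General Registration is held. (n), which would lift (m), does not operate here — Hana is not the subject of the memorandum. (d) is therefore removed.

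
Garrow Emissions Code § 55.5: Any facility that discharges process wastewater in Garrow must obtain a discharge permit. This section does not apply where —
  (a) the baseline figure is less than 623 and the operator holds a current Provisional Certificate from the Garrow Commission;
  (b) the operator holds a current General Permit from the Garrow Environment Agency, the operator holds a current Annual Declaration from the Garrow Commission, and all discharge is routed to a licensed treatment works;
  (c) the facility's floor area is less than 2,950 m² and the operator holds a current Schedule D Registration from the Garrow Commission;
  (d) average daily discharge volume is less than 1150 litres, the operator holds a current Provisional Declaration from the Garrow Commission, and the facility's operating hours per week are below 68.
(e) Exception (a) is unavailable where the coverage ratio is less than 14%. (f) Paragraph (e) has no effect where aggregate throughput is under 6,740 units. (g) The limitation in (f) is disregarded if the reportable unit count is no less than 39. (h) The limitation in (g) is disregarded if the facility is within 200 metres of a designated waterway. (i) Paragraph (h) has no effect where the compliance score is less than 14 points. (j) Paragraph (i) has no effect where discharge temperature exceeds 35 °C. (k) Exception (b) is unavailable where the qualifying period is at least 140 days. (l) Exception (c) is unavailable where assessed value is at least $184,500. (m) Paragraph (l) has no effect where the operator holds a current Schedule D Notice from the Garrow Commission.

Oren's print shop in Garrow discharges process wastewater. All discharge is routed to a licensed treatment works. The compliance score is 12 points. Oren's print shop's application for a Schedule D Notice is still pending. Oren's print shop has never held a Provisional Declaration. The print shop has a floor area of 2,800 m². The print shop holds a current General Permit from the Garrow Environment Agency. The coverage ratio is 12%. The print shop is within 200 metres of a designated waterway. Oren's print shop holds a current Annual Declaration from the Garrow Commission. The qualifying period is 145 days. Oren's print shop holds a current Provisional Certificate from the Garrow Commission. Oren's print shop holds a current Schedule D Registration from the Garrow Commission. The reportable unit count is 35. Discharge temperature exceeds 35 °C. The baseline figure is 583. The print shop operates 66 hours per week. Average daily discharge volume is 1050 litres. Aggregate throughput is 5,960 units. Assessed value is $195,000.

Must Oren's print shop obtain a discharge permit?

Exception (a)'s conditions are all satisfied: the baseline figure is 583, less than the 623 limit; a current Provisional Certificate is held. Under paragraphs (e)–(j): (e) would limit (a) — the coverage ratio is 12%, less than the 14% limit — but (f) sets (e) aside: (f) operates against (e): aggregate throughput is 5,960 units, under the 6,740 units limit. (g) is inapplicable (the reportable unit count is 35, short of 39), so (f) stands. (a) remains available.
Exception (b) is satisfied on its face — a current General Permit is held; a current Annual Declaration is held; discharge is routed to a licensed treatment works. Turning to paragraph (k): (k) is engaged — the qualifying period is 145 days, meeting the 140 days threshold. (b) is therefore removed.
All of (c)'s requirements are met (the facility's floor area is 2,800 m², less than the 2,950 m² limit; a current Schedule D Registration is held). But: (l) operates against (c): assessed value is $195,000, meeting the $184,500 threshold. (m), which would lift (l), does not operate here — no current Schedule D Notice is held. Exception (c) does not apply.
Exception (d) does not apply: there is no Provisional Declaration in force.

No — exception (a) applies; Oren's print shop is not required to obtain a discharge permit.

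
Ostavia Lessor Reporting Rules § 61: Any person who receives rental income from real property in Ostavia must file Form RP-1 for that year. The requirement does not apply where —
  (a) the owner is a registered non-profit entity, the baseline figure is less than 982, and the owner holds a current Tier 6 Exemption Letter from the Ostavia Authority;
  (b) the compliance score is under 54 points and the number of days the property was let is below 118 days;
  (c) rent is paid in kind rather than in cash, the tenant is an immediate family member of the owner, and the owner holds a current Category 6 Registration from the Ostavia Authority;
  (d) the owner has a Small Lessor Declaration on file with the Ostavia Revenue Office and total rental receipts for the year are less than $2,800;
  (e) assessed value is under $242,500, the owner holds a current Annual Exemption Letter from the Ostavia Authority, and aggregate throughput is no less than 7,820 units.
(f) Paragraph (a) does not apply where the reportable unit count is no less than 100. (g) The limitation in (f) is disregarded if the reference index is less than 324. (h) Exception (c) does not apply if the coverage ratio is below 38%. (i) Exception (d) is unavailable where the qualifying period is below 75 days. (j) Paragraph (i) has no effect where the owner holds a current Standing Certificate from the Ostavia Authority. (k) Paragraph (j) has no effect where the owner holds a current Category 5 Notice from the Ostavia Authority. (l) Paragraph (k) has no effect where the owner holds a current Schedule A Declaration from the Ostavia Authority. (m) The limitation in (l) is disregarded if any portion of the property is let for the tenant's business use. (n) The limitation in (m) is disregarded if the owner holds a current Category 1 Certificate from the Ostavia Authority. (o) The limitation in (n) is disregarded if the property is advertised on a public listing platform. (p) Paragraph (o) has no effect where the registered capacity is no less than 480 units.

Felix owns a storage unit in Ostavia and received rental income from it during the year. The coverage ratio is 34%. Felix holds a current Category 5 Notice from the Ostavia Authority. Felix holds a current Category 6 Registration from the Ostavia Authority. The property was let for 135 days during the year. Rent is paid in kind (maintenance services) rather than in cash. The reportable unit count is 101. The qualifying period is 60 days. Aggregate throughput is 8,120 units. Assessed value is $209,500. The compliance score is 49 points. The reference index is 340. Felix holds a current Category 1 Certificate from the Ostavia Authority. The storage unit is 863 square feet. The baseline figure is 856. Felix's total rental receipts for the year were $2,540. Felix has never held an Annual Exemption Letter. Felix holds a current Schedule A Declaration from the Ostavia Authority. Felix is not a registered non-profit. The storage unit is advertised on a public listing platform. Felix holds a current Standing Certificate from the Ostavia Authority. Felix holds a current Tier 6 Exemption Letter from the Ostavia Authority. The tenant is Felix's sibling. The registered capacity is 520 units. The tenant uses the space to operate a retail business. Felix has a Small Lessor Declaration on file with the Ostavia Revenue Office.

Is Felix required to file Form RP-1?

Exception (a) fails — Felix is not a registered non-profit.
Exception (b) requires that the number of days the property was let is below 118 days; but the number of days the property was let is 135 days, not below 118 days, so (b) is unavailable.
Exception (c)'s conditions are all satisfied: rent is paid in kind; the tenant is an immediate family member; a current Category 6 Registration is held. Turning to paragraph (h): (h) applies — the coverage ratio is 34%, below the 38% limit. Exception (c) does not apply.
Exception (d) is satisfied on its face — a Small Lessor Declaration is on file; total rental receipts for the year are $2,540, less than the $2,800 limit. As to paragraphs (i)–(p): (i) is engaged (the qualifying period is 60 days, below the 75 days limit), but is set aside by (j): (j) operates against (i): a current Standing Certificate is held. (k) is triggered (a current Category 5 Notice is held), but yields to (l): (l) operates against (k): a current Schedule A Declaration is held. (m) applies (the space is let for business use), but is set aside by (n): (n) is engaged — a current Category 1 Certificate is held. (o) operates (the property is publicly advertised), but is set aside by (p): (p) operates against (o): the registered capacity is 520 units, meeting the 480 units threshold. Exception (d) stands.
Exception (e) fails — there is no Annual Exemption Letter in force.

No — exception (d) applies; Felix is not required to file Form RP-1.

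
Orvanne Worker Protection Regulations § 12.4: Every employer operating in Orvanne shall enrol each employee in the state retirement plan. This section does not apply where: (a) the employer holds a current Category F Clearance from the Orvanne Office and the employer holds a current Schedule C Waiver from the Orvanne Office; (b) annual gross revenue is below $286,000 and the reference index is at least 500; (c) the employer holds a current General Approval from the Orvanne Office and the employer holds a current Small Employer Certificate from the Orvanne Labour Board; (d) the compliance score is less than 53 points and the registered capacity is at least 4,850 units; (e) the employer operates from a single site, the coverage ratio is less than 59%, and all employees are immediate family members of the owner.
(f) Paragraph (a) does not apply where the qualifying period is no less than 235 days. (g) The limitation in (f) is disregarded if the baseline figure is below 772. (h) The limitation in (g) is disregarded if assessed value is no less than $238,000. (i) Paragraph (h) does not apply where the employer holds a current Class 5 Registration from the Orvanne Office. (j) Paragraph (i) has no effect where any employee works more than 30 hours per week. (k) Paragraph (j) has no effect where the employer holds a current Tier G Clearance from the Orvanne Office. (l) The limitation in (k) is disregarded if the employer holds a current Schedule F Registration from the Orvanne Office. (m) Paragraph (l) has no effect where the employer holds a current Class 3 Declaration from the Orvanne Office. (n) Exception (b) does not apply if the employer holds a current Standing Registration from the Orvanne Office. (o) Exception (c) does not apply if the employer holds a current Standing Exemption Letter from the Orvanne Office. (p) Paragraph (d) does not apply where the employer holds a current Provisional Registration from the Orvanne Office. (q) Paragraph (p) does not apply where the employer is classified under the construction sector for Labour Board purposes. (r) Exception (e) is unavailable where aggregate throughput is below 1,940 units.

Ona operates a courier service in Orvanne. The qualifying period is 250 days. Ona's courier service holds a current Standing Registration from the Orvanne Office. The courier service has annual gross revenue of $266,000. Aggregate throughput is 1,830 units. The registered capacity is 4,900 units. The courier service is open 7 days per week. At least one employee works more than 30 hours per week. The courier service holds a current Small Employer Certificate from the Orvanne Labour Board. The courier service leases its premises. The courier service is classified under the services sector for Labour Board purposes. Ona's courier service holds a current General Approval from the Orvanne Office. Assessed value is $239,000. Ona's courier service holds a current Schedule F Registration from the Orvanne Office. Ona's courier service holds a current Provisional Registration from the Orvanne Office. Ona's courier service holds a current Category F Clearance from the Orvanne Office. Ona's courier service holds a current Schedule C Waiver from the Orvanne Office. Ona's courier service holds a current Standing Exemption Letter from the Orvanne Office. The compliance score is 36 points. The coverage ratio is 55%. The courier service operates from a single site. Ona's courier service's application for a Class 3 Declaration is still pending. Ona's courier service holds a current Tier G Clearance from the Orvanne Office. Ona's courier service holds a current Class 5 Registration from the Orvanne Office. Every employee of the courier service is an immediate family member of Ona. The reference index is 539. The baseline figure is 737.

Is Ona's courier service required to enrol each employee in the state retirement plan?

Yes — Ona's courier service must enrol each employee in the state retirement plan.

Exception (a): a current Category F Clearance is held; a current Schedule C Waiver is held — every condition holds. But applying paragraphs (f)–(m): (f) operates against (a): the qualifying period is 250 days, meeting the 235 days threshold. (g) would limit (f) — the baseline figure is 737, below the 772 limit — but (h) sets (g) aside: (h) operates against (g): assessed value is $239,000, meeting the $238,000 threshold. (i) operates (a current Class 5 Registration is held), but is displaced by (j): (j) applies — at least one employee exceeds 30 hours/week. (k) would limit (j) — a current Tier G Clearance is held — but (l) sets (k) aside: (l) is triggered — a current Schedule F Registration is held. (m) is inapplicable (there is no Class 3 Declaration in force), so (l) stands. So (a) is unavailable.
Exception (b)'s conditions are all satisfied: annual gross revenue is $266,000, below the $286,000 limit; the reference index is 539, meeting the 500 threshold. But: (n) is triggered — a current Standing Registration is held. So (b) is unavailable.
All of (c)'s requirements are met (a current General Approval is held; a current Small Employer Certificate is held). But: (o) applies — a current Standing Exemption Letter is held. So (c) is unavailable.
Exception (d)'s conditions are all satisfied: the compliance score is 36 points, less than the 53 points limit; the registered capacity is 4,900 units, meeting the 4,850 units threshold. But applying paragraphs (p)–(q): (p) operates against (d): a current Provisional Registration is held. (q), which would lift (p), is not engaged — the courier service is classified under the services sector. So (d) is unavailable.
Exception (e)'s conditions are all satisfied: the employer operates from a single site; the coverage ratio is 55%, less than the 59% limit; every employee is an immediate family member. But: (r) operates against (e): aggregate throughput is 1,830 units, below the 1,940 units limit. Exception (e) does not apply.
None of the exceptions is available; § 12.4 applies in full.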